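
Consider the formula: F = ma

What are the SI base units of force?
Units of each symbol in F = ma:
  m (mass): kg
  a (acceleration): m/s²

Multiplying the contributions: [kg] · [m/s²]
Adding exponents of each base unit: kg: 1, m: 1, s: -2
SI base units of force: kg·m/s²

Answer: kg·m/s²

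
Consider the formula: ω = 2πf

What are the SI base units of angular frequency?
Units of each symbol in ω = 2πf:
  f (frequency): 1/s
  The factor 2π is dimensionless.

Multiplying the contributions: [1/s]
Adding exponents of each base unit: s: -1
SI base units of angular frequency: 1/s

Answer: 1/s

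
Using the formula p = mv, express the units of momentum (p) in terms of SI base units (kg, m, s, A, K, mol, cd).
Units of each symbol in p = mv:
  m (mass): kg
  v (velocity): m/s

Multiplying the contributions: [kg] · [m/s]
Adding exponents of each base unit: kg: 1, m: 1, s: -1
SI base units of momentum: kg·m/s

Answer: kg·m/s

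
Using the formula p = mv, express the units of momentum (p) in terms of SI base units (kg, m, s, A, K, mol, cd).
Units of each symbol in p = mv:
  m (mass): kg
  v (velocity): m/s

Multiplying the contributions: [kg] · [m/s]
Adding exponents of each base unit: kg: 1, m: 1, s: -1
SI base units of momentum: kg·m/s

Answer: kg·m/s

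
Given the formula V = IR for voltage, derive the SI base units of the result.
Units of each symbol in V = IR:
  I (current): A
  R (resistance, in ohms): kg·m²/(s³·A²)

Multiplying the contributions: [A] · [kg·m²/(s³·A²)]
Adding exponents of each base unit: kg: 1, m: 2, s: -3, A: -1
SI base units of voltage: kg·m²/(s³·A)

Answer: kg·m²/(s³·A)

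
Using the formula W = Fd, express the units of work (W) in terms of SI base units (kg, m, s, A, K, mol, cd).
Units of each symbol in W = Fd:
  F (force): kg·m/s²
  d (displacement): m

Multiplying the contributions: [kg·m/s²] · [m]
Adding exponents of each base unit: kg: 1, m: 2, s: -2
SI base units of work: kg·m²/s²

Answer: kg·m²/s²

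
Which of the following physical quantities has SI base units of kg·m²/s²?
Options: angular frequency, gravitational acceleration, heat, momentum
Checking the SI base units of each option:
  angular frequency (ω = 2πf): 1/s  ✗
  gravitational acceleration (g = GM/r²): m/s²  ✗
  heat (Q = mcΔT): kg·m²/s²  ✓ matches
  momentum (p = mv): kg·m/s  ✗

Only heat has units kg·m²/s².

Answer: heat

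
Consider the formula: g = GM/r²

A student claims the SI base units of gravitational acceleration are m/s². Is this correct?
Units of each symbol in g = GM/r²:
  G (gravitational constant): m³/(kg·s²)
  M (mass): kg
  r (distance): m  → to the power 2 in the denominator, contributes 1/m²

Multiplying the contributions: [m³/(kg·s²)] · [kg] · [1/m²]
Adding exponents of each base unit: m: 1, s: -2
SI base units of gravitational acceleration: m/s²

The claimed units m/s² match the derived units, so the claim is correct.

Answer: Yes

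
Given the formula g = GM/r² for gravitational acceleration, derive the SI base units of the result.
Units of each symbol in g = GM/r²:
  G (gravitational constant): m³/(kg·s²)
  M (mass): kg
  r (distance): m  → to the power 2 in the denominator, contributes 1/m²

Multiplying the contributions: [m³/(kg·s²)] · [kg] · [1/m²]
Adding exponents of each base unit: m: 1, s: -2
SI base units of gravitational acceleration: m/s²

Answer: m/s²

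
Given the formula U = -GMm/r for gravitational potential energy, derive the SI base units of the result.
Units of each symbol in U = -GMm/r:
  G (gravitational constant): m³/(kg·s²)
  M (mass): kg
  m (mass): kg
  r (distance): m  → in the denominator, contributes 1/m
  The minus sign does not affect the units.

Multiplying the contributions: [m³/(kg·s²)] · [kg] · [kg] · [1/m]
Adding exponents of each base unit: kg: 1, m: 2, s: -2
SI base units of gravitational potential energy: kg·m²/s²

Answer: kg·m²/s²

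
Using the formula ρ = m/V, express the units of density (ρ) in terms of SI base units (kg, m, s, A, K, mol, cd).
Units of each symbol in ρ = m/V:
  m (mass): kg
  V (volume): m³  → in the denominator, contributes 1/m³

Multiplying the contributions: [kg] · [1/m³]
Adding exponents of each base unit: kg: 1, m: -3
SI base units of density: kg/m³

Answer: kg/m³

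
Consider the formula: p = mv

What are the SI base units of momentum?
Units of each symbol in p = mv:
  m (mass): kg
  v (velocity): m/s

Multiplying the contributions: [kg] · [m/s]
Adding exponents of each base unit: kg: 1, m: 1, s: -1
SI base units of momentum: kg·m/s

Answer: kg·m/s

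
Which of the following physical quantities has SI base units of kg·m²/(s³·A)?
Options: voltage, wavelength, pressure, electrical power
Checking the SI base units of each option:
  voltage (V = IR): kg·m²/(s³·A)  ✓ matches
  wavelength (λ = v/f): m  ✗
  pressure (P = F/A): kg/(m·s²)  ✗
  electrical power (P = IV): kg·m²/s³  ✗

Only voltage has units kg·m²/(s³·A).

Answer: voltage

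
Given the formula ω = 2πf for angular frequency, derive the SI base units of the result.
Units of each symbol in ω = 2πf:
  f (frequency): 1/s
  The factor 2π is dimensionless.

Multiplying the contributions: [1/s]
Adding exponents of each base unit: s: -1
SI base units of angular frequency: 1/s

Answer: 1/s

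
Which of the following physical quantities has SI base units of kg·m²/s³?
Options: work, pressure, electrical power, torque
Checking the SI base units of each option:
  work (W = Fd): kg·m²/s²  ✗
  pressure (P = F/A): kg/(m·s²)  ✗
  electrical power (P = IV): kg·m²/s³  ✓ matches
  torque (τ = Fr): kg·m²/s²  ✗

Only electrical power has units kg·m²/s³.

Answer: electrical power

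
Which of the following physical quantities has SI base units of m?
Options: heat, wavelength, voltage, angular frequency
Checking the SI base units of each option:
  heat (Q = mcΔT): kg·m²/s²  ✗
  wavelength (λ = v/f): m  ✓ matches
  voltage (V = IR): kg·m²/(s³·A)  ✗
  angular frequency (ω = 2πf): 1/s  ✗

Only wavelength has units m.

Answer: wavelength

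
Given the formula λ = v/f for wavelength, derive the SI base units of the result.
Units of each symbol in λ = v/f:
  v (wave speed): m/s
  f (frequency): 1/s  → in the denominator, contributes s

Multiplying the contributions: [m/s] · [s]
Adding exponents of each base unit: m: 1
SI base units of wavelength: m

Answer: m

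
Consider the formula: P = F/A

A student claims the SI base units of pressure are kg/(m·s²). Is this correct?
Units of each symbol in P = F/A:
  F (force): kg·m/s²
  A (area): m²  → in the denominator, contributes 1/m²

Multiplying the contributions: [kg·m/s²] · [1/m²]
Adding exponents of each base unit: kg: 1, m: -1, s: -2
SI base units of pressure: kg/(m·s²)

The claimed units kg/(m·s²) match the derived units, so the claim is correct.

Answer: Yes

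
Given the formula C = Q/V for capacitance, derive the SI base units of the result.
Units of each symbol in C = Q/V:
  Q (charge, in coulombs): s·A
  V (voltage, in volts): kg·m²/(s³·A)  → in the denominator, contributes s³·A/(kg·m²)

Multiplying the contributions: [s·A] · [s³·A/(kg·m²)]
Adding exponents of each base unit: kg: -1, m: -2, s: 4, A: 2
SI base units of capacitance: s⁴·A²/(kg·m²)

Answer: s⁴·A²/(kg·m²)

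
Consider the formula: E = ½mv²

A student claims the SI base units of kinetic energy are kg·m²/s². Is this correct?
Units of each symbol in E = ½mv²:
  m (mass): kg
  v (speed): m/s  → to the power 2, contributes m²/s²
  The factor ½ is dimensionless.

Multiplying the contributions: [kg] · [m²/s²]
Adding exponents of each base unit: kg: 1, m: 2, s: -2
SI base units of kinetic energy: kg·m²/s²

The claimed units kg·m²/s² match the derived units, so the claim is correct.

Answer: Yes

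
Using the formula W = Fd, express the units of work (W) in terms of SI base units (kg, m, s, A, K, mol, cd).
Units of each symbol in W = Fd:
  F (force): kg·m/s²
  d (displacement): m

Multiplying the contributions: [kg·m/s²] · [m]
Adding exponents of each base unit: kg: 1, m: 2, s: -2
SI base units of work: kg·m²/s²

Answer: kg·m²/s²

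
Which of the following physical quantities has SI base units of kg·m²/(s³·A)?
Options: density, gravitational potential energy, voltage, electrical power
Checking the SI base units of each option:
  density (ρ = m/V): kg/m³  ✗
  gravitational potential energy (U = -GMm/r): kg·m²/s²  ✗
  voltage (V = IR): kg·m²/(s³·A)  ✓ matches
  electrical power (P = IV): kg·m²/s³  ✗

Only voltage has units kg·m²/(s³·A).

Answer: voltage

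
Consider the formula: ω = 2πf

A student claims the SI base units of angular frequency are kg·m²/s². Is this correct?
Units of each symbol in ω = 2πf:
  f (frequency): 1/s
  The factor 2π is dimensionless.

Multiplying the contributions: [1/s]
Adding exponents of each base unit: s: -1
SI base units of angular frequency: 1/s

The claimed units kg·m²/s² (exponents kg: 1, m: 2, s: -2) do not match the derived units 1/s (exponents s: -1), so the claim is incorrect.

Answer: No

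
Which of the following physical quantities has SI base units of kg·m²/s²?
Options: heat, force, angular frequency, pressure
Checking the SI base units of each option:
  heat (Q = mcΔT): kg·m²/s²  ✓ matches
  force (F = ma): kg·m/s²  ✗
  angular frequency (ω = 2πf): 1/s  ✗
  pressure (P = F/A): kg/(m·s²)  ✗

Only heat has units kg·m²/s².

Answer: heat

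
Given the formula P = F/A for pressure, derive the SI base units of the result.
Units of each symbol in P = F/A:
  F (force): kg·m/s²
  A (area): m²  → in the denominator, contributes 1/m²

Multiplying the contributions: [kg·m/s²] · [1/m²]
Adding exponents of each base unit: kg: 1, m: -1, s: -2
SI base units of pressure: kg/(m·s²)

Answer: kg/(m·s²)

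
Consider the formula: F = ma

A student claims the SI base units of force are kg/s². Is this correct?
Units of each symbol in F = ma:
  m (mass): kg
  a (acceleration): m/s²

Multiplying the contributions: [kg] · [m/s²]
Adding exponents of each base unit: kg: 1, m: 1, s: -2
SI base units of force: kg·m/s²

The claimed units kg/s² (exponents kg: 1, s: -2) do not match the derived units kg·m/s² (exponents kg: 1, m: 1, s: -2), so the claim is incorrect.

Answer: No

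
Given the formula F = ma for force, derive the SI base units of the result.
Units of each symbol in F = ma:
  m (mass): kg
  a (acceleration): m/s²

Multiplying the contributions: [kg] · [m/s²]
Adding exponents of each base unit: kg: 1, m: 1, s: -2
SI base units of force: kg·m/s²

Answer: kg·m/s²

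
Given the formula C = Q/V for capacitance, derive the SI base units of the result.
Units of each symbol in C = Q/V:
  Q (charge, in coulombs): s·A
  V (voltage, in volts): kg·m²/(s³·A)  → in the denominator, contributes s³·A/(kg·m²)

Multiplying the contributions: [s·A] · [s³·A/(kg·m²)]
Adding exponents of each base unit: kg: -1, m: -2, s: 4, A: 2
SI base units of capacitance: s⁴·A²/(kg·m²)

Answer: s⁴·A²/(kg·m²)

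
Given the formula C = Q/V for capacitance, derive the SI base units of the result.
Units of each symbol in C = Q/V:
  Q (charge, in coulombs): s·A
  V (voltage, in volts): kg·m²/(s³·A)  → in the denominator, contributes s³·A/(kg·m²)

Multiplying the contributions: [s·A] · [s³·A/(kg·m²)]
Adding exponents of each base unit: kg: -1, m: -2, s: 4, A: 2
SI base units of capacitance: s⁴·A²/(kg·m²)

Answer: s⁴·A²/(kg·m²)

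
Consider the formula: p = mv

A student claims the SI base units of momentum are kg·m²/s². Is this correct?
Units of each symbol in p = mv:
  m (mass): kg
  v (velocity): m/s

Multiplying the contributions: [kg] · [m/s]
Adding exponents of each base unit: kg: 1, m: 1, s: -1
SI base units of momentum: kg·m/s

The claimed units kg·m²/s² (exponents kg: 1, m: 2, s: -2) do not match the derived units kg·m/s (exponents kg: 1, m: 1, s: -1), so the claim is incorrect.

Answer: No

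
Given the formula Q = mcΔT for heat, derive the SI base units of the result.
Units of each symbol in Q = mcΔT:
  m (mass): kg
  c (specific heat capacity, in J/(kg·K)): m²/(s²·K)
  ΔT (temperature change): K

Multiplying the contributions: [kg] · [m²/(s²·K)] · [K]
Adding exponents of each base unit: kg: 1, m: 2, s: -2
SI base units of heat: kg·m²/s²

Answer: kg·m²/s²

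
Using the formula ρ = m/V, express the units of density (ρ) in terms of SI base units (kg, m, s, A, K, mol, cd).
Units of each symbol in ρ = m/V:
  m (mass): kg
  V (volume): m³  → in the denominator, contributes 1/m³

Multiplying the contributions: [kg] · [1/m³]
Adding exponents of each base unit: kg: 1, m: -3
SI base units of density: kg/m³

Answer: kg/m³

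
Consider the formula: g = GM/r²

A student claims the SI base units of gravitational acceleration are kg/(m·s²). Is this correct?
Units of each symbol in g = GM/r²:
  G (gravitational constant): m³/(kg·s²)
  M (mass): kg
  r (distance): m  → to the power 2 in the denominator, contributes 1/m²

Multiplying the contributions: [m³/(kg·s²)] · [kg] · [1/m²]
Adding exponents of each base unit: m: 1, s: -2
SI base units of gravitational acceleration: m/s²

The claimed units kg/(m·s²) (exponents kg: 1, m: -1, s: -2) do not match the derived units m/s² (exponents m: 1, s: -2), so the claim is incorrect.

Answer: No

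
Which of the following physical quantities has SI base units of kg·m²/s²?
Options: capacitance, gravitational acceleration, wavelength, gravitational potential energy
Checking the SI base units of each option:
  capacitance (C = Q/V): s⁴·A²/(kg·m²)  ✗
  gravitational acceleration (g = GM/r²): m/s²  ✗
  wavelength (λ = v/f): m  ✗
  gravitational potential energy (U = -GMm/r): kg·m²/s²  ✓ matches

Only gravitational potential energy has units kg·m²/s².

Answer: gravitational potential energy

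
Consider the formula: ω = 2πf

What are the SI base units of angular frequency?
Units of each symbol in ω = 2πf:
  f (frequency): 1/s
  The factor 2π is dimensionless.

Multiplying the contributions: [1/s]
Adding exponents of each base unit: s: -1
SI base units of angular frequency: 1/s

Answer: 1/s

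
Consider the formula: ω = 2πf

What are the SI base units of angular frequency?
Units of each symbol in ω = 2πf:
  f (frequency): 1/s
  The factor 2π is dimensionless.

Multiplying the contributions: [1/s]
Adding exponents of each base unit: s: -1
SI base units of angular frequency: 1/s

Answer: 1/s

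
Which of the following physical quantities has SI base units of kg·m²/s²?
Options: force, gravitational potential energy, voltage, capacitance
Checking the SI base units of each option:
  force (F = ma): kg·m/s²  ✗
  gravitational potential energy (U = -GMm/r): kg·m²/s²  ✓ matches
  voltage (V = IR): kg·m²/(s³·A)  ✗
  capacitance (C = Q/V): s⁴·A²/(kg·m²)  ✗

Only gravitational potential energy has units kg·m²/s².

Answer: gravitational potential energy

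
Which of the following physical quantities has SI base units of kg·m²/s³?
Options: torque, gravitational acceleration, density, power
Checking the SI base units of each option:
  torque (τ = Fr): kg·m²/s²  ✗
  gravitational acceleration (g = GM/r²): m/s²  ✗
  density (ρ = m/V): kg/m³  ✗
  power (P = W/t): kg·m²/s³  ✓ matches

Only power has units kg·m²/s³.

Answer: power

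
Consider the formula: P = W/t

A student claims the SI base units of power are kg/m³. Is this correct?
Units of each symbol in P = W/t:
  W (work): kg·m²/s²
  t (time): s  → in the denominator, contributes 1/s

Multiplying the contributions: [kg·m²/s²] · [1/s]
Adding exponents of each base unit: kg: 1, m: 2, s: -3
SI base units of power: kg·m²/s³

The claimed units kg/m³ (exponents kg: 1, m: -3) do not match the derived units kg·m²/s³ (exponents kg: 1, m: 2, s: -3), so the claim is incorrect.

Answer: No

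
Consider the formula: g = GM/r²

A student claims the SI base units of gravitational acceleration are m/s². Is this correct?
Units of each symbol in g = GM/r²:
  G (gravitational constant): m³/(kg·s²)
  M (mass): kg
  r (distance): m  → to the power 2 in the denominator, contributes 1/m²

Multiplying the contributions: [m³/(kg·s²)] · [kg] · [1/m²]
Adding exponents of each base unit: m: 1, s: -2
SI base units of gravitational acceleration: m/s²

The claimed units m/s² match the derived units, so the claim is correct.

Answer: Yes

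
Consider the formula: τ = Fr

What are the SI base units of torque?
Units of each symbol in τ = Fr:
  F (force): kg·m/s²
  r (lever arm): m

Multiplying the contributions: [kg·m/s²] · [m]
Adding exponents of each base unit: kg: 1, m: 2, s: -2
SI base units of torque: kg·m²/s²

Answer: kg·m²/s²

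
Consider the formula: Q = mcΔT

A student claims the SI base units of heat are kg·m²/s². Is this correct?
Units of each symbol in Q = mcΔT:
  m (mass): kg
  c (specific heat capacity, in J/(kg·K)): m²/(s²·K)
  ΔT (temperature change): K

Multiplying the contributions: [kg] · [m²/(s²·K)] · [K]
Adding exponents of each base unit: kg: 1, m: 2, s: -2
SI base units of heat: kg·m²/s²

The claimed units kg·m²/s² match the derived units, so the claim is correct.

Answer: Yes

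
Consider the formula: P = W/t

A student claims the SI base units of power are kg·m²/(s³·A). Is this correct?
Units of each symbol in P = W/t:
  W (work): kg·m²/s²
  t (time): s  → in the denominator, contributes 1/s

Multiplying the contributions: [kg·m²/s²] · [1/s]
Adding exponents of each base unit: kg: 1, m: 2, s: -3
SI base units of power: kg·m²/s³

The claimed units kg·m²/(s³·A) (exponents kg: 1, m: 2, s: -3, A: -1) do not match the derived units kg·m²/s³ (exponents kg: 1, m: 2, s: -3), so the claim is incorrect.

Answer: No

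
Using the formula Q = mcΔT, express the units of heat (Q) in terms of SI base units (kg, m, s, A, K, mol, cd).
Units of each symbol in Q = mcΔT:
  m (mass): kg
  c (specific heat capacity, in J/(kg·K)): m²/(s²·K)
  ΔT (temperature change): K

Multiplying the contributions: [kg] · [m²/(s²·K)] · [K]
Adding exponents of each base unit: kg: 1, m: 2, s: -2
SI base units of heat: kg·m²/s²

Answer: kg·m²/s²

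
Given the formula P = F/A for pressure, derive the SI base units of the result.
Units of each symbol in P = F/A:
  F (force): kg·m/s²
  A (area): m²  → in the denominator, contributes 1/m²

Multiplying the contributions: [kg·m/s²] · [1/m²]
Adding exponents of each base unit: kg: 1, m: -1, s: -2
SI base units of pressure: kg/(m·s²)

Answer: kg/(m·s²)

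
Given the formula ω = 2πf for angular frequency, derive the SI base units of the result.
Units of each symbol in ω = 2πf:
  f (frequency): 1/s
  The factor 2π is dimensionless.

Multiplying the contributions: [1/s]
Adding exponents of each base unit: s: -1
SI base units of angular frequency: 1/s

Answer: 1/s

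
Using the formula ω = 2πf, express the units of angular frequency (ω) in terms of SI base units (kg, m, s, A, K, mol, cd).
Units of each symbol in ω = 2πf:
  f (frequency): 1/s
  The factor 2π is dimensionless.

Multiplying the contributions: [1/s]
Adding exponents of each base unit: s: -1
SI base units of angular frequency: 1/s

Answer: 1/s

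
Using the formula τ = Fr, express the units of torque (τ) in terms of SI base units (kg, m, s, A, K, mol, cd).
Units of each symbol in τ = Fr:
  F (force): kg·m/s²
  r (lever arm): m

Multiplying the contributions: [kg·m/s²] · [m]
Adding exponents of each base unit: kg: 1, m: 2, s: -2
SI base units of torque: kg·m²/s²

Answer: kg·m²/s²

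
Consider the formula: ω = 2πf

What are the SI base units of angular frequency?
Units of each symbol in ω = 2πf:
  f (frequency): 1/s
  The factor 2π is dimensionless.

Multiplying the contributions: [1/s]
Adding exponents of each base unit: s: -1
SI base units of angular frequency: 1/s

Answer: 1/s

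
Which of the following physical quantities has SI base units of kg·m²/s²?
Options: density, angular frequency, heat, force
Checking the SI base units of each option:
  density (ρ = m/V): kg/m³  ✗
  angular frequency (ω = 2πf): 1/s  ✗
  heat (Q = mcΔT): kg·m²/s²  ✓ matches
  force (F = ma): kg·m/s²  ✗

Only heat has units kg·m²/s².

Answer: heat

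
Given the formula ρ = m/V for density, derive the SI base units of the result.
Units of each symbol in ρ = m/V:
  m (mass): kg
  V (volume): m³  → in the denominator, contributes 1/m³

Multiplying the contributions: [kg] · [1/m³]
Adding exponents of each base unit: kg: 1, m: -3
SI base units of density: kg/m³

Answer: kg/m³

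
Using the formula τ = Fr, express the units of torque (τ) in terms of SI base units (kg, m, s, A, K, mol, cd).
Units of each symbol in τ = Fr:
  F (force): kg·m/s²
  r (lever arm): m

Multiplying the contributions: [kg·m/s²] · [m]
Adding exponents of each base unit: kg: 1, m: 2, s: -2
SI base units of torque: kg·m²/s²

Answer: kg·m²/s²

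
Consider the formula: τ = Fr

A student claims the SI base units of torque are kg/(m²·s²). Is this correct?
Units of each symbol in τ = Fr:
  F (force): kg·m/s²
  r (lever arm): m

Multiplying the contributions: [kg·m/s²] · [m]
Adding exponents of each base unit: kg: 1, m: 2, s: -2
SI base units of torque: kg·m²/s²

The claimed units kg/(m²·s²) (exponents kg: 1, m: -2, s: -2) do not match the derived units kg·m²/s² (exponents kg: 1, m: 2, s: -2), so the claim is incorrect.

Answer: No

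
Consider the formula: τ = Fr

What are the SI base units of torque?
Units of each symbol in τ = Fr:
  F (force): kg·m/s²
  r (lever arm): m

Multiplying the contributions: [kg·m/s²] · [m]
Adding exponents of each base unit: kg: 1, m: 2, s: -2
SI base units of torque: kg·m²/s²

Answer: kg·m²/s²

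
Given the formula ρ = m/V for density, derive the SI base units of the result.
Units of each symbol in ρ = m/V:
  m (mass): kg
  V (volume): m³  → in the denominator, contributes 1/m³

Multiplying the contributions: [kg] · [1/m³]
Adding exponents of each base unit: kg: 1, m: -3
SI base units of density: kg/m³

Answer: kg/m³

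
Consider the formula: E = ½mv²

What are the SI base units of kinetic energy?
Units of each symbol in E = ½mv²:
  m (mass): kg
  v (speed): m/s  → to the power 2, contributes m²/s²
  The factor ½ is dimensionless.

Multiplying the contributions: [kg] · [m²/s²]
Adding exponents of each base unit: kg: 1, m: 2, s: -2
SI base units of kinetic energy: kg·m²/s²

Answer: kg·m²/s²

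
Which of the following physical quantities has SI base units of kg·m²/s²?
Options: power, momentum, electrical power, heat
Checking the SI base units of each option:
  power (P = W/t): kg·m²/s³  ✗
  momentum (p = mv): kg·m/s  ✗
  electrical power (P = IV): kg·m²/s³  ✗
  heat (Q = mcΔT): kg·m²/s²  ✓ matches

Only heat has units kg·m²/s².

Answer: heat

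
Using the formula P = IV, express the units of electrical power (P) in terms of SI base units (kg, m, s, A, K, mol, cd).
Units of each symbol in P = IV:
  I (current): A
  V (voltage, in volts): kg·m²/(s³·A)

Multiplying the contributions: [A] · [kg·m²/(s³·A)]
Adding exponents of each base unit: kg: 1, m: 2, s: -3
SI base units of electrical power: kg·m²/s³

Answer: kg·m²/s³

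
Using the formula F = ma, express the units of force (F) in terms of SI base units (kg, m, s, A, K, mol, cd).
Units of each symbol in F = ma:
  m (mass): kg
  a (acceleration): m/s²

Multiplying the contributions: [kg] · [m/s²]
Adding exponents of each base unit: kg: 1, m: 1, s: -2
SI base units of force: kg·m/s²

Answer: kg·m/s²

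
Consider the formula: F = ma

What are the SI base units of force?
Units of each symbol in F = ma:
  m (mass): kg
  a (acceleration): m/s²

Multiplying the contributions: [kg] · [m/s²]
Adding exponents of each base unit: kg: 1, m: 1, s: -2
SI base units of force: kg·m/s²

Answer: kg·m/s²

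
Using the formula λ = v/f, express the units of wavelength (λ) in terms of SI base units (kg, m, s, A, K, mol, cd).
Units of each symbol in λ = v/f:
  v (wave speed): m/s
  f (frequency): 1/s  → in the denominator, contributes s

Multiplying the contributions: [m/s] · [s]
Adding exponents of each base unit: m: 1
SI base units of wavelength: m

Answer: m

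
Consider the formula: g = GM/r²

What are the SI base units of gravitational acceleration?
Units of each symbol in g = GM/r²:
  G (gravitational constant): m³/(kg·s²)
  M (mass): kg
  r (distance): m  → to the power 2 in the denominator, contributes 1/m²

Multiplying the contributions: [m³/(kg·s²)] · [kg] · [1/m²]
Adding exponents of each base unit: m: 1, s: -2
SI base units of gravitational acceleration: m/s²

Answer: m/s²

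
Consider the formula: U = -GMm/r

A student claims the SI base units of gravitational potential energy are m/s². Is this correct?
Units of each symbol in U = -GMm/r:
  G (gravitational constant): m³/(kg·s²)
  M (mass): kg
  m (mass): kg
  r (distance): m  → in the denominator, contributes 1/m
  The minus sign does not affect the units.

Multiplying the contributions: [m³/(kg·s²)] · [kg] · [kg] · [1/m]
Adding exponents of each base unit: kg: 1, m: 2, s: -2
SI base units of gravitational potential energy: kg·m²/s²

The claimed units m/s² (exponents m: 1, s: -2) do not match the derived units kg·m²/s² (exponents kg: 1, m: 2, s: -2), so the claim is incorrect.

Answer: No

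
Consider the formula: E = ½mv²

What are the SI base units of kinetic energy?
Units of each symbol in E = ½mv²:
  m (mass): kg
  v (speed): m/s  → to the power 2, contributes m²/s²
  The factor ½ is dimensionless.

Multiplying the contributions: [kg] · [m²/s²]
Adding exponents of each base unit: kg: 1, m: 2, s: -2
SI base units of kinetic energy: kg·m²/s²

Answer: kg·m²/s²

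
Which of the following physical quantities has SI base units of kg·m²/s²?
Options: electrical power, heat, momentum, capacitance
Checking the SI base units of each option:
  electrical power (P = IV): kg·m²/s³  ✗
  heat (Q = mcΔT): kg·m²/s²  ✓ matches
  momentum (p = mv): kg·m/s  ✗
  capacitance (C = Q/V): s⁴·A²/(kg·m²)  ✗

Only heat has units kg·m²/s².

Answer: heat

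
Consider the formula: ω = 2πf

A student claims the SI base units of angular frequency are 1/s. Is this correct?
Units of each symbol in ω = 2πf:
  f (frequency): 1/s
  The factor 2π is dimensionless.

Multiplying the contributions: [1/s]
Adding exponents of each base unit: s: -1
SI base units of angular frequency: 1/s

The claimed units 1/s match the derived units, so the claim is correct.

Answer: Yes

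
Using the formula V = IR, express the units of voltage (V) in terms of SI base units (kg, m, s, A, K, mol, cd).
Units of each symbol in V = IR:
  I (current): A
  R (resistance, in ohms): kg·m²/(s³·A²)

Multiplying the contributions: [A] · [kg·m²/(s³·A²)]
Adding exponents of each base unit: kg: 1, m: 2, s: -3, A: -1
SI base units of voltage: kg·m²/(s³·A)

Answer: kg·m²/(s³·A)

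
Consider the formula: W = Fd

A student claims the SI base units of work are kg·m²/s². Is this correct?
Units of each symbol in W = Fd:
  F (force): kg·m/s²
  d (displacement): m

Multiplying the contributions: [kg·m/s²] · [m]
Adding exponents of each base unit: kg: 1, m: 2, s: -2
SI base units of work: kg·m²/s²

The claimed units kg·m²/s² match the derived units, so the claim is correct.

Answer: Yes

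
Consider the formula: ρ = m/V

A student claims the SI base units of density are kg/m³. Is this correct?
Units of each symbol in ρ = m/V:
  m (mass): kg
  V (volume): m³  → in the denominator, contributes 1/m³

Multiplying the contributions: [kg] · [1/m³]
Adding exponents of each base unit: kg: 1, m: -3
SI base units of density: kg/m³

The claimed units kg/m³ match the derived units, so the claim is correct.

Answer: Yes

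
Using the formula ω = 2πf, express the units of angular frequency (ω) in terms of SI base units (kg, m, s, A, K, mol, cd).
Units of each symbol in ω = 2πf:
  f (frequency): 1/s
  The factor 2π is dimensionless.

Multiplying the contributions: [1/s]
Adding exponents of each base unit: s: -1
SI base units of angular frequency: 1/s

Answer: 1/s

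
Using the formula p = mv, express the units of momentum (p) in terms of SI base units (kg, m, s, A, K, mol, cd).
Units of each symbol in p = mv:
  m (mass): kg
  v (velocity): m/s

Multiplying the contributions: [kg] · [m/s]
Adding exponents of each base unit: kg: 1, m: 1, s: -1
SI base units of momentum: kg·m/s

Answer: kg·m/s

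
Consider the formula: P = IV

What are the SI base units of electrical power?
Units of each symbol in P = IV:
  I (current): A
  V (voltage, in volts): kg·m²/(s³·A)

Multiplying the contributions: [A] · [kg·m²/(s³·A)]
Adding exponents of each base unit: kg: 1, m: 2, s: -3
SI base units of electrical power: kg·m²/s³

Answer: kg·m²/s³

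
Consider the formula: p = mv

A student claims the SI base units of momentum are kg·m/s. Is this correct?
Units of each symbol in p = mv:
  m (mass): kg
  v (velocity): m/s

Multiplying the contributions: [kg] · [m/s]
Adding exponents of each base unit: kg: 1, m: 1, s: -1
SI base units of momentum: kg·m/s

The claimed units kg·m/s match the derived units, so the claim is correct.

Answer: Yes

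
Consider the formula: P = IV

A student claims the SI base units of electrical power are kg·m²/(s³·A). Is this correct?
Units of each symbol in P = IV:
  I (current): A
  V (voltage, in volts): kg·m²/(s³·A)

Multiplying the contributions: [A] · [kg·m²/(s³·A)]
Adding exponents of each base unit: kg: 1, m: 2, s: -3
SI base units of electrical power: kg·m²/s³

The claimed units kg·m²/(s³·A) (exponents kg: 1, m: 2, s: -3, A: -1) do not match the derived units kg·m²/s³ (exponents kg: 1, m: 2, s: -3), so the claim is incorrect.

Answer: No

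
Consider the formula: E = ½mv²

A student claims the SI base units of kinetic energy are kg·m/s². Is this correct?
Units of each symbol in E = ½mv²:
  m (mass): kg
  v (speed): m/s  → to the power 2, contributes m²/s²
  The factor ½ is dimensionless.

Multiplying the contributions: [kg] · [m²/s²]
Adding exponents of each base unit: kg: 1, m: 2, s: -2
SI base units of kinetic energy: kg·m²/s²

The claimed units kg·m/s² (exponents kg: 1, m: 1, s: -2) do not match the derived units kg·m²/s² (exponents kg: 1, m: 2, s: -2), so the claim is incorrect.

Answer: No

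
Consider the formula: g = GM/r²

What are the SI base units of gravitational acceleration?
Units of each symbol in g = GM/r²:
  G (gravitational constant): m³/(kg·s²)
  M (mass): kg
  r (distance): m  → to the power 2 in the denominator, contributes 1/m²

Multiplying the contributions: [m³/(kg·s²)] · [kg] · [1/m²]
Adding exponents of each base unit: m: 1, s: -2
SI base units of gravitational acceleration: m/s²

Answer: m/s²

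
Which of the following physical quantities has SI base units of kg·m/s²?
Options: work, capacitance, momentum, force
Checking the SI base units of each option:
  work (W = Fd): kg·m²/s²  ✗
  capacitance (C = Q/V): s⁴·A²/(kg·m²)  ✗
  momentum (p = mv): kg·m/s  ✗
  force (F = ma): kg·m/s²  ✓ matches

Only force has units kg·m/s².

Answer: force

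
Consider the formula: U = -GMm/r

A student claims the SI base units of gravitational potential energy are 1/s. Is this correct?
Units of each symbol in U = -GMm/r:
  G (gravitational constant): m³/(kg·s²)
  M (mass): kg
  m (mass): kg
  r (distance): m  → in the denominator, contributes 1/m
  The minus sign does not affect the units.

Multiplying the contributions: [m³/(kg·s²)] · [kg] · [kg] · [1/m]
Adding exponents of each base unit: kg: 1, m: 2, s: -2
SI base units of gravitational potential energy: kg·m²/s²

The claimed units 1/s (exponents s: -1) do not match the derived units kg·m²/s² (exponents kg: 1, m: 2, s: -2), so the claim is incorrect.

Answer: No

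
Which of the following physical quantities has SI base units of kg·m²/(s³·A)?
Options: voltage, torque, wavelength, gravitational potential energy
Checking the SI base units of each option:
  voltage (V = IR): kg·m²/(s³·A)  ✓ matches
  torque (τ = Fr): kg·m²/s²  ✗
  wavelength (λ = v/f): m  ✗
  gravitational potential energy (U = -GMm/r): kg·m²/s²  ✗

Only voltage has units kg·m²/(s³·A).

Answer: voltage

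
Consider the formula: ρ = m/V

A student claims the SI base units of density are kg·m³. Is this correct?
Units of each symbol in ρ = m/V:
  m (mass): kg
  V (volume): m³  → in the denominator, contributes 1/m³

Multiplying the contributions: [kg] · [1/m³]
Adding exponents of each base unit: kg: 1, m: -3
SI base units of density: kg/m³

The claimed units kg·m³ (exponents kg: 1, m: 3) do not match the derived units kg/m³ (exponents kg: 1, m: -3), so the claim is incorrect.

Answer: No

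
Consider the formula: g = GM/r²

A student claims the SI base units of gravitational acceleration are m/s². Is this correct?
Units of each symbol in g = GM/r²:
  G (gravitational constant): m³/(kg·s²)
  M (mass): kg
  r (distance): m  → to the power 2 in the denominator, contributes 1/m²

Multiplying the contributions: [m³/(kg·s²)] · [kg] · [1/m²]
Adding exponents of each base unit: m: 1, s: -2
SI base units of gravitational acceleration: m/s²

The claimed units m/s² match the derived units, so the claim is correct.

Answer: Yes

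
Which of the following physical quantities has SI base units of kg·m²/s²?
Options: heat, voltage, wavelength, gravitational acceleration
Checking the SI base units of each option:
  heat (Q = mcΔT): kg·m²/s²  ✓ matches
  voltage (V = IR): kg·m²/(s³·A)  ✗
  wavelength (λ = v/f): m  ✗
  gravitational acceleration (g = GM/r²): m/s²  ✗

Only heat has units kg·m²/s².

Answer: heat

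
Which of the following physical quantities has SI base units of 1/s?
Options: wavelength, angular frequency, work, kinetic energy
Checking the SI base units of each option:
  wavelength (λ = v/f): m  ✗
  angular frequency (ω = 2πf): 1/s  ✓ matches
  work (W = Fd): kg·m²/s²  ✗
  kinetic energy (E = ½mv²): kg·m²/s²  ✗

Only angular frequency has units 1/s.

Answer: angular frequency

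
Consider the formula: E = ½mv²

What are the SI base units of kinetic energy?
Units of each symbol in E = ½mv²:
  m (mass): kg
  v (speed): m/s  → to the power 2, contributes m²/s²
  The factor ½ is dimensionless.

Multiplying the contributions: [kg] · [m²/s²]
Adding exponents of each base unit: kg: 1, m: 2, s: -2
SI base units of kinetic energy: kg·m²/s²

Answer: kg·m²/s²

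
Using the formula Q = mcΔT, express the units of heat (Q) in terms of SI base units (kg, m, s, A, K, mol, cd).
Units of each symbol in Q = mcΔT:
  m (mass): kg
  c (specific heat capacity, in J/(kg·K)): m²/(s²·K)
  ΔT (temperature change): K

Multiplying the contributions: [kg] · [m²/(s²·K)] · [K]
Adding exponents of each base unit: kg: 1, m: 2, s: -2
SI base units of heat: kg·m²/s²

Answer: kg·m²/s²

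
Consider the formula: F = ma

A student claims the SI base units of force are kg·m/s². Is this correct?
Units of each symbol in F = ma:
  m (mass): kg
  a (acceleration): m/s²

Multiplying the contributions: [kg] · [m/s²]
Adding exponents of each base unit: kg: 1, m: 1, s: -2
SI base units of force: kg·m/s²

The claimed units kg·m/s² match the derived units, so the claim is correct.

Answer: Yes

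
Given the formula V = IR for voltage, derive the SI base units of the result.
Units of each symbol in V = IR:
  I (current): A
  R (resistance, in ohms): kg·m²/(s³·A²)

Multiplying the contributions: [A] · [kg·m²/(s³·A²)]
Adding exponents of each base unit: kg: 1, m: 2, s: -3, A: -1
SI base units of voltage: kg·m²/(s³·A)

Answer: kg·m²/(s³·A)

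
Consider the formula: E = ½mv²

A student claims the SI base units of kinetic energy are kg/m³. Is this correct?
Units of each symbol in E = ½mv²:
  m (mass): kg
  v (speed): m/s  → to the power 2, contributes m²/s²
  The factor ½ is dimensionless.

Multiplying the contributions: [kg] · [m²/s²]
Adding exponents of each base unit: kg: 1, m: 2, s: -2
SI base units of kinetic energy: kg·m²/s²

The claimed units kg/m³ (exponents kg: 1, m: -3) do not match the derived units kg·m²/s² (exponents kg: 1, m: 2, s: -2), so the claim is incorrect.

Answer: No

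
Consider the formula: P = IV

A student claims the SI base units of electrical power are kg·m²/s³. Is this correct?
Units of each symbol in P = IV:
  I (current): A
  V (voltage, in volts): kg·m²/(s³·A)

Multiplying the contributions: [A] · [kg·m²/(s³·A)]
Adding exponents of each base unit: kg: 1, m: 2, s: -3
SI base units of electrical power: kg·m²/s³

The claimed units kg·m²/s³ match the derived units, so the claim is correct.

Answer: Yes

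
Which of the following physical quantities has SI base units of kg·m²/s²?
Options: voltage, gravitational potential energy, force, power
Checking the SI base units of each option:
  voltage (V = IR): kg·m²/(s³·A)  ✗
  gravitational potential energy (U = -GMm/r): kg·m²/s²  ✓ matches
  force (F = ma): kg·m/s²  ✗
  power (P = W/t): kg·m²/s³  ✗

Only gravitational potential energy has units kg·m²/s².

Answer: gravitational potential energy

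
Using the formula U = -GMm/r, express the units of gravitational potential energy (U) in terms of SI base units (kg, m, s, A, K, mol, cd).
Units of each symbol in U = -GMm/r:
  G (gravitational constant): m³/(kg·s²)
  M (mass): kg
  m (mass): kg
  r (distance): m  → in the denominator, contributes 1/m
  The minus sign does not affect the units.

Multiplying the contributions: [m³/(kg·s²)] · [kg] · [kg] · [1/m]
Adding exponents of each base unit: kg: 1, m: 2, s: -2
SI base units of gravitational potential energy: kg·m²/s²

Answer: kg·m²/s²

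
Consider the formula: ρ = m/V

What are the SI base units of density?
Units of each symbol in ρ = m/V:
  m (mass): kg
  V (volume): m³  → in the denominator, contributes 1/m³

Multiplying the contributions: [kg] · [1/m³]
Adding exponents of each base unit: kg: 1, m: -3
SI base units of density: kg/m³

Answer: kg/m³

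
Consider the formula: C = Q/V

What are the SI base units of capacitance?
Units of each symbol in C = Q/V:
  Q (charge, in coulombs): s·A
  V (voltage, in volts): kg·m²/(s³·A)  → in the denominator, contributes s³·A/(kg·m²)

Multiplying the contributions: [s·A] · [s³·A/(kg·m²)]
Adding exponents of each base unit: kg: -1, m: -2, s: 4, A: 2
SI base units of capacitance: s⁴·A²/(kg·m²)

Answer: s⁴·A²/(kg·m²)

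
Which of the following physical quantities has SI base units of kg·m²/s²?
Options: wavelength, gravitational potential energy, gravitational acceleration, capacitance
Checking the SI base units of each option:
  wavelength (λ = v/f): m  ✗
  gravitational potential energy (U = -GMm/r): kg·m²/s²  ✓ matches
  gravitational acceleration (g = GM/r²): m/s²  ✗
  capacitance (C = Q/V): s⁴·A²/(kg·m²)  ✗

Only gravitational potential energy has units kg·m²/s².

Answer: gravitational potential energy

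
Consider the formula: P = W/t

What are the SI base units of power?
Units of each symbol in P = W/t:
  W (work): kg·m²/s²
  t (time): s  → in the denominator, contributes 1/s

Multiplying the contributions: [kg·m²/s²] · [1/s]
Adding exponents of each base unit: kg: 1, m: 2, s: -3
SI base units of power: kg·m²/s³

Answer: kg·m²/s³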